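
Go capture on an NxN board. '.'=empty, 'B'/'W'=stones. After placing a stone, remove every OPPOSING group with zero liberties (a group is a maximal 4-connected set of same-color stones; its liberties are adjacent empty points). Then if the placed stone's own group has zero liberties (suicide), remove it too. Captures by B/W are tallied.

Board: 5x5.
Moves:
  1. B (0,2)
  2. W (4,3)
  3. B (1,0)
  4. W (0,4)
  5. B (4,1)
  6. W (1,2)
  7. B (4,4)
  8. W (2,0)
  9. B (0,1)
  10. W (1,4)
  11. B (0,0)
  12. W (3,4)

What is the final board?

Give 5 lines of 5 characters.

Answer: BBB.W
B.W.W
W....
....W
.B.W.

Derivation:
Move 1: B@(0,2) -> caps B=0 W=0
Move 2: W@(4,3) -> caps B=0 W=0
Move 3: B@(1,0) -> caps B=0 W=0
Move 4: W@(0,4) -> caps B=0 W=0
Move 5: B@(4,1) -> caps B=0 W=0
Move 6: W@(1,2) -> caps B=0 W=0
Move 7: B@(4,4) -> caps B=0 W=0
Move 8: W@(2,0) -> caps B=0 W=0
Move 9: B@(0,1) -> caps B=0 W=0
Move 10: W@(1,4) -> caps B=0 W=0
Move 11: B@(0,0) -> caps B=0 W=0
Move 12: W@(3,4) -> caps B=0 W=1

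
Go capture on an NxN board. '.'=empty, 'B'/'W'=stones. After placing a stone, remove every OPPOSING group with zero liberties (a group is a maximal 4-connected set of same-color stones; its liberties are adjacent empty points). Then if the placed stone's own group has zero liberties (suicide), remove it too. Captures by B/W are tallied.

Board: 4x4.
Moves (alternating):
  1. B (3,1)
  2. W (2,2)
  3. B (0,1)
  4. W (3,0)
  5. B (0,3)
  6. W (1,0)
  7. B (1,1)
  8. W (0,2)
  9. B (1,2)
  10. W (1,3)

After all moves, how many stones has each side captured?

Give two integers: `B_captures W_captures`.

Answer: 1 0

Derivation:
Move 1: B@(3,1) -> caps B=0 W=0
Move 2: W@(2,2) -> caps B=0 W=0
Move 3: B@(0,1) -> caps B=0 W=0
Move 4: W@(3,0) -> caps B=0 W=0
Move 5: B@(0,3) -> caps B=0 W=0
Move 6: W@(1,0) -> caps B=0 W=0
Move 7: B@(1,1) -> caps B=0 W=0
Move 8: W@(0,2) -> caps B=0 W=0
Move 9: B@(1,2) -> caps B=1 W=0
Move 10: W@(1,3) -> caps B=1 W=0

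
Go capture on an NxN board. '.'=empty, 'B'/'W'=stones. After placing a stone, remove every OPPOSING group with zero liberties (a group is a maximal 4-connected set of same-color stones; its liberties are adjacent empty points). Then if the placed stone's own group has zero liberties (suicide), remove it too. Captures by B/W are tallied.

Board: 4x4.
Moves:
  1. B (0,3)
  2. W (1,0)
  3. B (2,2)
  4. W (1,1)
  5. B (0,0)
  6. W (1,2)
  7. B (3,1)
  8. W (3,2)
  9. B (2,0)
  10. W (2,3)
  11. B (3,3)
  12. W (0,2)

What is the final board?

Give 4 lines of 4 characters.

Move 1: B@(0,3) -> caps B=0 W=0
Move 2: W@(1,0) -> caps B=0 W=0
Move 3: B@(2,2) -> caps B=0 W=0
Move 4: W@(1,1) -> caps B=0 W=0
Move 5: B@(0,0) -> caps B=0 W=0
Move 6: W@(1,2) -> caps B=0 W=0
Move 7: B@(3,1) -> caps B=0 W=0
Move 8: W@(3,2) -> caps B=0 W=0
Move 9: B@(2,0) -> caps B=0 W=0
Move 10: W@(2,3) -> caps B=0 W=0
Move 11: B@(3,3) -> caps B=1 W=0
Move 12: W@(0,2) -> caps B=1 W=0

Answer: B.WB
WWW.
B.BW
.B.B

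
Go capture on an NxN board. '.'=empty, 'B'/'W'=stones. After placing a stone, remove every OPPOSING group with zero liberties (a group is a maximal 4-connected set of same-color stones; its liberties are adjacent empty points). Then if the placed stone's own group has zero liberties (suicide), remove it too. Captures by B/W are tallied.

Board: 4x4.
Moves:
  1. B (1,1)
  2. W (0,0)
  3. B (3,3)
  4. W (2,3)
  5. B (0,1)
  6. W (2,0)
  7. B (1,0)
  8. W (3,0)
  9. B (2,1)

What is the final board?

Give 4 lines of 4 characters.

Move 1: B@(1,1) -> caps B=0 W=0
Move 2: W@(0,0) -> caps B=0 W=0
Move 3: B@(3,3) -> caps B=0 W=0
Move 4: W@(2,3) -> caps B=0 W=0
Move 5: B@(0,1) -> caps B=0 W=0
Move 6: W@(2,0) -> caps B=0 W=0
Move 7: B@(1,0) -> caps B=1 W=0
Move 8: W@(3,0) -> caps B=1 W=0
Move 9: B@(2,1) -> caps B=1 W=0

Answer: .B..
BB..
WB.W
W..B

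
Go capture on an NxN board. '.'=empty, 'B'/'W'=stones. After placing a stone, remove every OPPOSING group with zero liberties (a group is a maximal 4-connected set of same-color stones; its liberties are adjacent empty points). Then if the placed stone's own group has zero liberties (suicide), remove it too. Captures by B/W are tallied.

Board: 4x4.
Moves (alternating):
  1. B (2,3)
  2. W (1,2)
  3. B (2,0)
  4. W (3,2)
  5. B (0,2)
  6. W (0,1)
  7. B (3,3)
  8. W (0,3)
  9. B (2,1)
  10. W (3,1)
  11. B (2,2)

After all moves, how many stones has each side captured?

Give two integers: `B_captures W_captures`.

Move 1: B@(2,3) -> caps B=0 W=0
Move 2: W@(1,2) -> caps B=0 W=0
Move 3: B@(2,0) -> caps B=0 W=0
Move 4: W@(3,2) -> caps B=0 W=0
Move 5: B@(0,2) -> caps B=0 W=0
Move 6: W@(0,1) -> caps B=0 W=0
Move 7: B@(3,3) -> caps B=0 W=0
Move 8: W@(0,3) -> caps B=0 W=1
Move 9: B@(2,1) -> caps B=0 W=1
Move 10: W@(3,1) -> caps B=0 W=1
Move 11: B@(2,2) -> caps B=0 W=1

Answer: 0 1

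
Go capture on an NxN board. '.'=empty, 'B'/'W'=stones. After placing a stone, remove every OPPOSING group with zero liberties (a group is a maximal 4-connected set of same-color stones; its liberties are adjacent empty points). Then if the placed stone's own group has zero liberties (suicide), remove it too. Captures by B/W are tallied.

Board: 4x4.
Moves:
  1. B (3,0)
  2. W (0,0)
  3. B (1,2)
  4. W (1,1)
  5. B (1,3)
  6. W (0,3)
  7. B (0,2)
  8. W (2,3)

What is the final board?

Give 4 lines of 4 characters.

Move 1: B@(3,0) -> caps B=0 W=0
Move 2: W@(0,0) -> caps B=0 W=0
Move 3: B@(1,2) -> caps B=0 W=0
Move 4: W@(1,1) -> caps B=0 W=0
Move 5: B@(1,3) -> caps B=0 W=0
Move 6: W@(0,3) -> caps B=0 W=0
Move 7: B@(0,2) -> caps B=1 W=0
Move 8: W@(2,3) -> caps B=1 W=0

Answer: W.B.
.WBB
...W
B...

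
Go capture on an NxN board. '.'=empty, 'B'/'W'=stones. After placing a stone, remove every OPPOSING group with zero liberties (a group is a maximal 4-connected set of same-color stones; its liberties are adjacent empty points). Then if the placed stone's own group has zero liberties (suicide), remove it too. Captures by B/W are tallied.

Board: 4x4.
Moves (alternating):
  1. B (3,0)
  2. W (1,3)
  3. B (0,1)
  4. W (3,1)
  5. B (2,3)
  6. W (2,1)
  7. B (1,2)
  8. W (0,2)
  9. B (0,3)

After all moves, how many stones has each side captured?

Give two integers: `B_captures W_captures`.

Move 1: B@(3,0) -> caps B=0 W=0
Move 2: W@(1,3) -> caps B=0 W=0
Move 3: B@(0,1) -> caps B=0 W=0
Move 4: W@(3,1) -> caps B=0 W=0
Move 5: B@(2,3) -> caps B=0 W=0
Move 6: W@(2,1) -> caps B=0 W=0
Move 7: B@(1,2) -> caps B=0 W=0
Move 8: W@(0,2) -> caps B=0 W=0
Move 9: B@(0,3) -> caps B=2 W=0

Answer: 2 0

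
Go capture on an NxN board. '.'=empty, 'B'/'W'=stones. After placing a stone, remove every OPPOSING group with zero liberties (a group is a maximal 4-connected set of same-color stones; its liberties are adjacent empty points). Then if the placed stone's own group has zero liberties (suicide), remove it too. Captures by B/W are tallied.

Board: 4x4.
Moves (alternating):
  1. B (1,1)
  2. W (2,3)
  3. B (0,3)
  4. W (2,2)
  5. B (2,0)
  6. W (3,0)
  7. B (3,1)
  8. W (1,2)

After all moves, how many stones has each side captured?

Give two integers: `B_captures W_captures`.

Answer: 1 0

Derivation:
Move 1: B@(1,1) -> caps B=0 W=0
Move 2: W@(2,3) -> caps B=0 W=0
Move 3: B@(0,3) -> caps B=0 W=0
Move 4: W@(2,2) -> caps B=0 W=0
Move 5: B@(2,0) -> caps B=0 W=0
Move 6: W@(3,0) -> caps B=0 W=0
Move 7: B@(3,1) -> caps B=1 W=0
Move 8: W@(1,2) -> caps B=1 W=0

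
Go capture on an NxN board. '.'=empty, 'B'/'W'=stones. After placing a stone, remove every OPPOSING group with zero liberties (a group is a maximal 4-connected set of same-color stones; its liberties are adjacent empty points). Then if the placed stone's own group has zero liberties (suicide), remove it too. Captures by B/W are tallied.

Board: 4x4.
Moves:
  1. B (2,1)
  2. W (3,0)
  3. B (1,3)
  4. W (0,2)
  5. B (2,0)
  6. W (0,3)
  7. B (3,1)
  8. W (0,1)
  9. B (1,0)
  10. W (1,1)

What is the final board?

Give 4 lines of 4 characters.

Move 1: B@(2,1) -> caps B=0 W=0
Move 2: W@(3,0) -> caps B=0 W=0
Move 3: B@(1,3) -> caps B=0 W=0
Move 4: W@(0,2) -> caps B=0 W=0
Move 5: B@(2,0) -> caps B=0 W=0
Move 6: W@(0,3) -> caps B=0 W=0
Move 7: B@(3,1) -> caps B=1 W=0
Move 8: W@(0,1) -> caps B=1 W=0
Move 9: B@(1,0) -> caps B=1 W=0
Move 10: W@(1,1) -> caps B=1 W=0

Answer: .WWW
BW.B
BB..
.B..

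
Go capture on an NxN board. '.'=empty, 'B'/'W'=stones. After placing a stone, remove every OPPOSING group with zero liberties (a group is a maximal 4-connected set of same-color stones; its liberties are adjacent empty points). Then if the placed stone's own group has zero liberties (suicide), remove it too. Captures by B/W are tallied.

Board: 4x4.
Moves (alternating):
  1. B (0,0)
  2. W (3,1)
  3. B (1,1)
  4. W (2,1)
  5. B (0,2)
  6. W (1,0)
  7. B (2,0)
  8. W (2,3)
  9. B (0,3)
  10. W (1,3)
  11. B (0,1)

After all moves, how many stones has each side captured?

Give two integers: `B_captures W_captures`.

Move 1: B@(0,0) -> caps B=0 W=0
Move 2: W@(3,1) -> caps B=0 W=0
Move 3: B@(1,1) -> caps B=0 W=0
Move 4: W@(2,1) -> caps B=0 W=0
Move 5: B@(0,2) -> caps B=0 W=0
Move 6: W@(1,0) -> caps B=0 W=0
Move 7: B@(2,0) -> caps B=1 W=0
Move 8: W@(2,3) -> caps B=1 W=0
Move 9: B@(0,3) -> caps B=1 W=0
Move 10: W@(1,3) -> caps B=1 W=0
Move 11: B@(0,1) -> caps B=1 W=0

Answer: 1 0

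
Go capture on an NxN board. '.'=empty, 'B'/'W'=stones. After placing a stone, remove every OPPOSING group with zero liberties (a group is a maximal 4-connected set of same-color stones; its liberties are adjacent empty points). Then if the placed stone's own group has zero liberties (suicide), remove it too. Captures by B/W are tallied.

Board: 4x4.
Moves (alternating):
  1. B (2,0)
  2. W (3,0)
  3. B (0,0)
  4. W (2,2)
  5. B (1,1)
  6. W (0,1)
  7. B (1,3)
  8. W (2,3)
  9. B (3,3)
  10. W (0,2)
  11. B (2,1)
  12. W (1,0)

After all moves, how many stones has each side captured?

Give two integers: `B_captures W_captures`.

Move 1: B@(2,0) -> caps B=0 W=0
Move 2: W@(3,0) -> caps B=0 W=0
Move 3: B@(0,0) -> caps B=0 W=0
Move 4: W@(2,2) -> caps B=0 W=0
Move 5: B@(1,1) -> caps B=0 W=0
Move 6: W@(0,1) -> caps B=0 W=0
Move 7: B@(1,3) -> caps B=0 W=0
Move 8: W@(2,3) -> caps B=0 W=0
Move 9: B@(3,3) -> caps B=0 W=0
Move 10: W@(0,2) -> caps B=0 W=0
Move 11: B@(2,1) -> caps B=0 W=0
Move 12: W@(1,0) -> caps B=0 W=1

Answer: 0 1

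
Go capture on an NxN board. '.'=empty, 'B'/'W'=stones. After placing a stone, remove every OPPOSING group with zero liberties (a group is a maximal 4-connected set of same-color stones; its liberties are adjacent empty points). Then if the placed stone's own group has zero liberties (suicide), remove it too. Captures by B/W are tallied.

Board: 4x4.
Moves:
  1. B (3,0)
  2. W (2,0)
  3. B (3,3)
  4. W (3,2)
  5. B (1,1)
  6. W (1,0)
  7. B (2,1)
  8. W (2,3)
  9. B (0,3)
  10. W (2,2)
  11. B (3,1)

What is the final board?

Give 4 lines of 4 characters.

Move 1: B@(3,0) -> caps B=0 W=0
Move 2: W@(2,0) -> caps B=0 W=0
Move 3: B@(3,3) -> caps B=0 W=0
Move 4: W@(3,2) -> caps B=0 W=0
Move 5: B@(1,1) -> caps B=0 W=0
Move 6: W@(1,0) -> caps B=0 W=0
Move 7: B@(2,1) -> caps B=0 W=0
Move 8: W@(2,3) -> caps B=0 W=1
Move 9: B@(0,3) -> caps B=0 W=1
Move 10: W@(2,2) -> caps B=0 W=1
Move 11: B@(3,1) -> caps B=0 W=1

Answer: ...B
WB..
WBWW
BBW.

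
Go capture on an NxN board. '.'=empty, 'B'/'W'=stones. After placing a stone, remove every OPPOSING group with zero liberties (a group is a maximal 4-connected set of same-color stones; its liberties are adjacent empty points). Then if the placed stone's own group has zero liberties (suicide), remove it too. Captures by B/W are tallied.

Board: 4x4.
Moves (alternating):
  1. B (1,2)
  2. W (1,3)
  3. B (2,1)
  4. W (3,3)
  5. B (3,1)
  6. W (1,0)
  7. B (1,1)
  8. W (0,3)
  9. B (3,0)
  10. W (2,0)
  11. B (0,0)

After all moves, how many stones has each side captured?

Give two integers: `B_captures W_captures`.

Move 1: B@(1,2) -> caps B=0 W=0
Move 2: W@(1,3) -> caps B=0 W=0
Move 3: B@(2,1) -> caps B=0 W=0
Move 4: W@(3,3) -> caps B=0 W=0
Move 5: B@(3,1) -> caps B=0 W=0
Move 6: W@(1,0) -> caps B=0 W=0
Move 7: B@(1,1) -> caps B=0 W=0
Move 8: W@(0,3) -> caps B=0 W=0
Move 9: B@(3,0) -> caps B=0 W=0
Move 10: W@(2,0) -> caps B=0 W=0
Move 11: B@(0,0) -> caps B=2 W=0

Answer: 2 0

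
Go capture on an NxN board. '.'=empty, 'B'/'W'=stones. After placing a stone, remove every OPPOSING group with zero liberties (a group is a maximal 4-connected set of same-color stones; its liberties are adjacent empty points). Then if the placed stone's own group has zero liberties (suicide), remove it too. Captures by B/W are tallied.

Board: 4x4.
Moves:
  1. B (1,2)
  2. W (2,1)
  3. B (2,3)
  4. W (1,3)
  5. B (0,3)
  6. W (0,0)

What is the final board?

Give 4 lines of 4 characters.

Answer: W..B
..B.
.W.B
....

Derivation:
Move 1: B@(1,2) -> caps B=0 W=0
Move 2: W@(2,1) -> caps B=0 W=0
Move 3: B@(2,3) -> caps B=0 W=0
Move 4: W@(1,3) -> caps B=0 W=0
Move 5: B@(0,3) -> caps B=1 W=0
Move 6: W@(0,0) -> caps B=1 W=0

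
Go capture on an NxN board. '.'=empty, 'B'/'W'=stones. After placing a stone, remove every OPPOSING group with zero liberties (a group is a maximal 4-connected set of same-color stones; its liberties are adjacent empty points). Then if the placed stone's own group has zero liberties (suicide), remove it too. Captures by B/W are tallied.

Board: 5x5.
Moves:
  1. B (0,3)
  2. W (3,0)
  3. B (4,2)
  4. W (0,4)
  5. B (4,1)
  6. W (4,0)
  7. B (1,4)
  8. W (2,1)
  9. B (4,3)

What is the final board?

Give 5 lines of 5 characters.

Answer: ...B.
....B
.W...
W....
WBBB.

Derivation:
Move 1: B@(0,3) -> caps B=0 W=0
Move 2: W@(3,0) -> caps B=0 W=0
Move 3: B@(4,2) -> caps B=0 W=0
Move 4: W@(0,4) -> caps B=0 W=0
Move 5: B@(4,1) -> caps B=0 W=0
Move 6: W@(4,0) -> caps B=0 W=0
Move 7: B@(1,4) -> caps B=1 W=0
Move 8: W@(2,1) -> caps B=1 W=0
Move 9: B@(4,3) -> caps B=1 W=0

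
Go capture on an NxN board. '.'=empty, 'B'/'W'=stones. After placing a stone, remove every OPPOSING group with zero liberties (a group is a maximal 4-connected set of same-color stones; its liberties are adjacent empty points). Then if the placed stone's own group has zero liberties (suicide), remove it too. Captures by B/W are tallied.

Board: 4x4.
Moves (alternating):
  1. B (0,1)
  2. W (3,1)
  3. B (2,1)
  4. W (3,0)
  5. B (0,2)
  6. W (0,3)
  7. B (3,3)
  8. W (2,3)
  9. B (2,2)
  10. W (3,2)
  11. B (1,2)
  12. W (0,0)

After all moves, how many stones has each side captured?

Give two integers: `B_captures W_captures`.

Move 1: B@(0,1) -> caps B=0 W=0
Move 2: W@(3,1) -> caps B=0 W=0
Move 3: B@(2,1) -> caps B=0 W=0
Move 4: W@(3,0) -> caps B=0 W=0
Move 5: B@(0,2) -> caps B=0 W=0
Move 6: W@(0,3) -> caps B=0 W=0
Move 7: B@(3,3) -> caps B=0 W=0
Move 8: W@(2,3) -> caps B=0 W=0
Move 9: B@(2,2) -> caps B=0 W=0
Move 10: W@(3,2) -> caps B=0 W=1
Move 11: B@(1,2) -> caps B=0 W=1
Move 12: W@(0,0) -> caps B=0 W=1

Answer: 0 1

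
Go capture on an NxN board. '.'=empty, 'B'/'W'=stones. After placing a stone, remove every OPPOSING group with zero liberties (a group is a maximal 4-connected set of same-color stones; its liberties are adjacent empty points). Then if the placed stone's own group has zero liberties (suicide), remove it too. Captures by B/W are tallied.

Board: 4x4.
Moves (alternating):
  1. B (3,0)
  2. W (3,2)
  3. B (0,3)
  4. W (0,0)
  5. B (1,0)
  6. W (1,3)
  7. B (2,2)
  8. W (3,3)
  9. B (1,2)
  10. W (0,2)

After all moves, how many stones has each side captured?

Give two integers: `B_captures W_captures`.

Move 1: B@(3,0) -> caps B=0 W=0
Move 2: W@(3,2) -> caps B=0 W=0
Move 3: B@(0,3) -> caps B=0 W=0
Move 4: W@(0,0) -> caps B=0 W=0
Move 5: B@(1,0) -> caps B=0 W=0
Move 6: W@(1,3) -> caps B=0 W=0
Move 7: B@(2,2) -> caps B=0 W=0
Move 8: W@(3,3) -> caps B=0 W=0
Move 9: B@(1,2) -> caps B=0 W=0
Move 10: W@(0,2) -> caps B=0 W=1

Answer: 0 1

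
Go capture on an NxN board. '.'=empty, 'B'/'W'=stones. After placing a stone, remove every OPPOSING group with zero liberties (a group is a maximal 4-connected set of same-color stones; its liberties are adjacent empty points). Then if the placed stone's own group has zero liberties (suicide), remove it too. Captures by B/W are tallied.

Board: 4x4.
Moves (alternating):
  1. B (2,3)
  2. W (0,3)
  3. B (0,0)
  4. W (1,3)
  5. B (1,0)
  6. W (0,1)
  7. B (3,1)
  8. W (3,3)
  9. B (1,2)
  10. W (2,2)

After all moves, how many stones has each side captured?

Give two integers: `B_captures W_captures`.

Answer: 0 1

Derivation:
Move 1: B@(2,3) -> caps B=0 W=0
Move 2: W@(0,3) -> caps B=0 W=0
Move 3: B@(0,0) -> caps B=0 W=0
Move 4: W@(1,3) -> caps B=0 W=0
Move 5: B@(1,0) -> caps B=0 W=0
Move 6: W@(0,1) -> caps B=0 W=0
Move 7: B@(3,1) -> caps B=0 W=0
Move 8: W@(3,3) -> caps B=0 W=0
Move 9: B@(1,2) -> caps B=0 W=0
Move 10: W@(2,2) -> caps B=0 W=1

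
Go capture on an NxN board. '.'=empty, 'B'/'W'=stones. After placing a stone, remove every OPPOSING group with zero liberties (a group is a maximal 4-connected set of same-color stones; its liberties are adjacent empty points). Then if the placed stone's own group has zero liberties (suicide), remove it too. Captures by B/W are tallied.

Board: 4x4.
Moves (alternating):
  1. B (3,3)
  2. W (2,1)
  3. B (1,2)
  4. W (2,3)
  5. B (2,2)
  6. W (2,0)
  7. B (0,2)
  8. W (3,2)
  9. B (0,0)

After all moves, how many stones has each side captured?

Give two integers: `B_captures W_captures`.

Move 1: B@(3,3) -> caps B=0 W=0
Move 2: W@(2,1) -> caps B=0 W=0
Move 3: B@(1,2) -> caps B=0 W=0
Move 4: W@(2,3) -> caps B=0 W=0
Move 5: B@(2,2) -> caps B=0 W=0
Move 6: W@(2,0) -> caps B=0 W=0
Move 7: B@(0,2) -> caps B=0 W=0
Move 8: W@(3,2) -> caps B=0 W=1
Move 9: B@(0,0) -> caps B=0 W=1

Answer: 0 1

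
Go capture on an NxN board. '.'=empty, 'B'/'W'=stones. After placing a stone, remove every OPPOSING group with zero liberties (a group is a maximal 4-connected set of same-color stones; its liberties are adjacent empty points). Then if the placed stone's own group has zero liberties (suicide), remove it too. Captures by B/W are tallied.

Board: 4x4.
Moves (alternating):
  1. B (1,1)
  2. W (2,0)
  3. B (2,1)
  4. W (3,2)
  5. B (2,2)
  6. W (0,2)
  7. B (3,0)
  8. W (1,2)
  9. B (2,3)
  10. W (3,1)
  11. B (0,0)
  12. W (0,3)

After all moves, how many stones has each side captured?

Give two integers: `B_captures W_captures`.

Answer: 0 1

Derivation:
Move 1: B@(1,1) -> caps B=0 W=0
Move 2: W@(2,0) -> caps B=0 W=0
Move 3: B@(2,1) -> caps B=0 W=0
Move 4: W@(3,2) -> caps B=0 W=0
Move 5: B@(2,2) -> caps B=0 W=0
Move 6: W@(0,2) -> caps B=0 W=0
Move 7: B@(3,0) -> caps B=0 W=0
Move 8: W@(1,2) -> caps B=0 W=0
Move 9: B@(2,3) -> caps B=0 W=0
Move 10: W@(3,1) -> caps B=0 W=1
Move 11: B@(0,0) -> caps B=0 W=1
Move 12: W@(0,3) -> caps B=0 W=1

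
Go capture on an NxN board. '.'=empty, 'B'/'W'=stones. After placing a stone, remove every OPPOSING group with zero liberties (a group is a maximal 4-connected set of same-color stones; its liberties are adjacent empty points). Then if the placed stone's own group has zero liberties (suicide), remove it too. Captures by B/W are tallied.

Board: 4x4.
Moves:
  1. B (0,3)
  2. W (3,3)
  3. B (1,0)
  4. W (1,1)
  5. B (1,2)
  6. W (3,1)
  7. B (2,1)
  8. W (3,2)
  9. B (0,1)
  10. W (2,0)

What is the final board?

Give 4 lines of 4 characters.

Answer: .B.B
B.B.
WB..
.WWW

Derivation:
Move 1: B@(0,3) -> caps B=0 W=0
Move 2: W@(3,3) -> caps B=0 W=0
Move 3: B@(1,0) -> caps B=0 W=0
Move 4: W@(1,1) -> caps B=0 W=0
Move 5: B@(1,2) -> caps B=0 W=0
Move 6: W@(3,1) -> caps B=0 W=0
Move 7: B@(2,1) -> caps B=0 W=0
Move 8: W@(3,2) -> caps B=0 W=0
Move 9: B@(0,1) -> caps B=1 W=0
Move 10: W@(2,0) -> caps B=1 W=0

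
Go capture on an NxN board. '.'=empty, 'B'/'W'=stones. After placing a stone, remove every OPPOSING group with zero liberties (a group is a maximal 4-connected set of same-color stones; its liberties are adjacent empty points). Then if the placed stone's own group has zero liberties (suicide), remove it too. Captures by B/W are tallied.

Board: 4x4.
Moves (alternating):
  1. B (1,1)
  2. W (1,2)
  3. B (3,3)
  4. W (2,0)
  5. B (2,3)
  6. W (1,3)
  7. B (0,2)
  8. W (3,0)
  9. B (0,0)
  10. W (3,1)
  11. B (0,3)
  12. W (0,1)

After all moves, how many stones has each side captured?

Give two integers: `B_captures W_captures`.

Answer: 0 2

Derivation:
Move 1: B@(1,1) -> caps B=0 W=0
Move 2: W@(1,2) -> caps B=0 W=0
Move 3: B@(3,3) -> caps B=0 W=0
Move 4: W@(2,0) -> caps B=0 W=0
Move 5: B@(2,3) -> caps B=0 W=0
Move 6: W@(1,3) -> caps B=0 W=0
Move 7: B@(0,2) -> caps B=0 W=0
Move 8: W@(3,0) -> caps B=0 W=0
Move 9: B@(0,0) -> caps B=0 W=0
Move 10: W@(3,1) -> caps B=0 W=0
Move 11: B@(0,3) -> caps B=0 W=0
Move 12: W@(0,1) -> caps B=0 W=2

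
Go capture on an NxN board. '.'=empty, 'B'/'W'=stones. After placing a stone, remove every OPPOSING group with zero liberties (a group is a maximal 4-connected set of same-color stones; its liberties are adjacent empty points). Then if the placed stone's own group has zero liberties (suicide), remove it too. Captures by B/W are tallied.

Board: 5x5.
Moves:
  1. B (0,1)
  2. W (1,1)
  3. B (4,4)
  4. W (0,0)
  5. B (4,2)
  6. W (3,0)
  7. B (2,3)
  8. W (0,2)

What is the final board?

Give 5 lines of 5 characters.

Move 1: B@(0,1) -> caps B=0 W=0
Move 2: W@(1,1) -> caps B=0 W=0
Move 3: B@(4,4) -> caps B=0 W=0
Move 4: W@(0,0) -> caps B=0 W=0
Move 5: B@(4,2) -> caps B=0 W=0
Move 6: W@(3,0) -> caps B=0 W=0
Move 7: B@(2,3) -> caps B=0 W=0
Move 8: W@(0,2) -> caps B=0 W=1

Answer: W.W..
.W...
...B.
W....
..B.B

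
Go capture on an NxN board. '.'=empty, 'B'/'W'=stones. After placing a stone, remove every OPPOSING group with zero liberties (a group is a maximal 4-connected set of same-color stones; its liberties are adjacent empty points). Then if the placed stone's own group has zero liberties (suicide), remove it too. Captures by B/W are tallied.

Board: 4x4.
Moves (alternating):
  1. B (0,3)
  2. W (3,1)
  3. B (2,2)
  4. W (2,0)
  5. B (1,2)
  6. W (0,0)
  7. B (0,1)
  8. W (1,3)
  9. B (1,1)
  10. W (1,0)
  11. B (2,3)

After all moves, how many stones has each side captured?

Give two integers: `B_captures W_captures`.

Move 1: B@(0,3) -> caps B=0 W=0
Move 2: W@(3,1) -> caps B=0 W=0
Move 3: B@(2,2) -> caps B=0 W=0
Move 4: W@(2,0) -> caps B=0 W=0
Move 5: B@(1,2) -> caps B=0 W=0
Move 6: W@(0,0) -> caps B=0 W=0
Move 7: B@(0,1) -> caps B=0 W=0
Move 8: W@(1,3) -> caps B=0 W=0
Move 9: B@(1,1) -> caps B=0 W=0
Move 10: W@(1,0) -> caps B=0 W=0
Move 11: B@(2,3) -> caps B=1 W=0

Answer: 1 0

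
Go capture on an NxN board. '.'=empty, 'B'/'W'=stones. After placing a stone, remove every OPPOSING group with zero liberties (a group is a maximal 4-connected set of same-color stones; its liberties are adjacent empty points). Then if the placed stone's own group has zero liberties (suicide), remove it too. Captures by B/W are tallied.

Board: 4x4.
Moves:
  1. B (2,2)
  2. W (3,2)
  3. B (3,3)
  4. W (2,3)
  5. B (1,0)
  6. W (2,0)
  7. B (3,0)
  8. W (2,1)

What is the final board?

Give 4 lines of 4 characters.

Move 1: B@(2,2) -> caps B=0 W=0
Move 2: W@(3,2) -> caps B=0 W=0
Move 3: B@(3,3) -> caps B=0 W=0
Move 4: W@(2,3) -> caps B=0 W=1
Move 5: B@(1,0) -> caps B=0 W=1
Move 6: W@(2,0) -> caps B=0 W=1
Move 7: B@(3,0) -> caps B=0 W=1
Move 8: W@(2,1) -> caps B=0 W=1

Answer: ....
B...
WWBW
B.W.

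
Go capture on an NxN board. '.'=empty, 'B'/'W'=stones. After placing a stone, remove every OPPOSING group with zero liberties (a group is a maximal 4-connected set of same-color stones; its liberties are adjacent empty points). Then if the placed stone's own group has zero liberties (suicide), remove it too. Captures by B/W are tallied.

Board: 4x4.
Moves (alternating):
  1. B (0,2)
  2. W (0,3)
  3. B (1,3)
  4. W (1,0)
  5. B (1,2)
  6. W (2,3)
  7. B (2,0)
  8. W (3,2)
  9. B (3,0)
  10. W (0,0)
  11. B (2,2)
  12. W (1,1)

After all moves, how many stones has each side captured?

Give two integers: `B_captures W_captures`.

Move 1: B@(0,2) -> caps B=0 W=0
Move 2: W@(0,3) -> caps B=0 W=0
Move 3: B@(1,3) -> caps B=1 W=0
Move 4: W@(1,0) -> caps B=1 W=0
Move 5: B@(1,2) -> caps B=1 W=0
Move 6: W@(2,3) -> caps B=1 W=0
Move 7: B@(2,0) -> caps B=1 W=0
Move 8: W@(3,2) -> caps B=1 W=0
Move 9: B@(3,0) -> caps B=1 W=0
Move 10: W@(0,0) -> caps B=1 W=0
Move 11: B@(2,2) -> caps B=1 W=0
Move 12: W@(1,1) -> caps B=1 W=0

Answer: 1 0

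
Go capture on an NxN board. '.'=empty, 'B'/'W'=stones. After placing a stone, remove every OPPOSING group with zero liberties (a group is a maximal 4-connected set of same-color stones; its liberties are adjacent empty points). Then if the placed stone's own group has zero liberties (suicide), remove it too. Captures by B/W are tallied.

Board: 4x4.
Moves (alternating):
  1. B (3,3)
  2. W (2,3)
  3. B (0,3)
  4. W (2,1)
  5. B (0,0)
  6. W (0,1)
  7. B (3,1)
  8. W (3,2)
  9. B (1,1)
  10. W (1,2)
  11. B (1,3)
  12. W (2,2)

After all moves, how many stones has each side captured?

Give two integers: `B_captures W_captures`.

Move 1: B@(3,3) -> caps B=0 W=0
Move 2: W@(2,3) -> caps B=0 W=0
Move 3: B@(0,3) -> caps B=0 W=0
Move 4: W@(2,1) -> caps B=0 W=0
Move 5: B@(0,0) -> caps B=0 W=0
Move 6: W@(0,1) -> caps B=0 W=0
Move 7: B@(3,1) -> caps B=0 W=0
Move 8: W@(3,2) -> caps B=0 W=1
Move 9: B@(1,1) -> caps B=0 W=1
Move 10: W@(1,2) -> caps B=0 W=1
Move 11: B@(1,3) -> caps B=0 W=1
Move 12: W@(2,2) -> caps B=0 W=1

Answer: 0 1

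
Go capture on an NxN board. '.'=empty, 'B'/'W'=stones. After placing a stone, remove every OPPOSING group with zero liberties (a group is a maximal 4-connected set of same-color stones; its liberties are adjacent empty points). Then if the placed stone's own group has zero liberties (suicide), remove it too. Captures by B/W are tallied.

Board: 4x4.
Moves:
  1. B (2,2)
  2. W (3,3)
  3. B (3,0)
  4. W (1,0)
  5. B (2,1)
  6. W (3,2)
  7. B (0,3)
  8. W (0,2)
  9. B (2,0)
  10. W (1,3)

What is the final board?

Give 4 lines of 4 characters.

Move 1: B@(2,2) -> caps B=0 W=0
Move 2: W@(3,3) -> caps B=0 W=0
Move 3: B@(3,0) -> caps B=0 W=0
Move 4: W@(1,0) -> caps B=0 W=0
Move 5: B@(2,1) -> caps B=0 W=0
Move 6: W@(3,2) -> caps B=0 W=0
Move 7: B@(0,3) -> caps B=0 W=0
Move 8: W@(0,2) -> caps B=0 W=0
Move 9: B@(2,0) -> caps B=0 W=0
Move 10: W@(1,3) -> caps B=0 W=1

Answer: ..W.
W..W
BBB.
B.WW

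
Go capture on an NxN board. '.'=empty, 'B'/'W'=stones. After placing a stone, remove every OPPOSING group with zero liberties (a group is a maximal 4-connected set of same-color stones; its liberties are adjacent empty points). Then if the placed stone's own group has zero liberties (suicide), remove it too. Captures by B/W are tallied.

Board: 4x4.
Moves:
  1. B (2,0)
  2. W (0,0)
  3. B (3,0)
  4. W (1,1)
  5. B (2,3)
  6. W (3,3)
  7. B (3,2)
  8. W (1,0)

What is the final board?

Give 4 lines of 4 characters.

Move 1: B@(2,0) -> caps B=0 W=0
Move 2: W@(0,0) -> caps B=0 W=0
Move 3: B@(3,0) -> caps B=0 W=0
Move 4: W@(1,1) -> caps B=0 W=0
Move 5: B@(2,3) -> caps B=0 W=0
Move 6: W@(3,3) -> caps B=0 W=0
Move 7: B@(3,2) -> caps B=1 W=0
Move 8: W@(1,0) -> caps B=1 W=0

Answer: W...
WW..
B..B
B.B.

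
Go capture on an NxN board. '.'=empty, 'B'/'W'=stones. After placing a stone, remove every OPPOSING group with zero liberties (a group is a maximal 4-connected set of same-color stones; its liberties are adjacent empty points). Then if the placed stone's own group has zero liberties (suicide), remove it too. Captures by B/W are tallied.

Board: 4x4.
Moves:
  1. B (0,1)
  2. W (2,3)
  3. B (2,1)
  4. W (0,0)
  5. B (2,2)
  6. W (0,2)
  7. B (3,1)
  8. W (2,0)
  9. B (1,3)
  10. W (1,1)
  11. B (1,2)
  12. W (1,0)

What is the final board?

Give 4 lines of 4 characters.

Move 1: B@(0,1) -> caps B=0 W=0
Move 2: W@(2,3) -> caps B=0 W=0
Move 3: B@(2,1) -> caps B=0 W=0
Move 4: W@(0,0) -> caps B=0 W=0
Move 5: B@(2,2) -> caps B=0 W=0
Move 6: W@(0,2) -> caps B=0 W=0
Move 7: B@(3,1) -> caps B=0 W=0
Move 8: W@(2,0) -> caps B=0 W=0
Move 9: B@(1,3) -> caps B=0 W=0
Move 10: W@(1,1) -> caps B=0 W=1
Move 11: B@(1,2) -> caps B=0 W=1
Move 12: W@(1,0) -> caps B=0 W=1

Answer: W.W.
WWBB
WBBW
.B..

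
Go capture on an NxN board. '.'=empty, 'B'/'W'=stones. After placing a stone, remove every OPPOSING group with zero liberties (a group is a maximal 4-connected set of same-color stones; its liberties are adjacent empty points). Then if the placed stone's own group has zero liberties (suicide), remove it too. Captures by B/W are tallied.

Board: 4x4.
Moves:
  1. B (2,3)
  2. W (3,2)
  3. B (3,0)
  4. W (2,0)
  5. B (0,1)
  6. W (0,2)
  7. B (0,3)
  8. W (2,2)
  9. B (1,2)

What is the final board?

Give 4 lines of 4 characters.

Answer: .B.B
..B.
W.WB
B.W.

Derivation:
Move 1: B@(2,3) -> caps B=0 W=0
Move 2: W@(3,2) -> caps B=0 W=0
Move 3: B@(3,0) -> caps B=0 W=0
Move 4: W@(2,0) -> caps B=0 W=0
Move 5: B@(0,1) -> caps B=0 W=0
Move 6: W@(0,2) -> caps B=0 W=0
Move 7: B@(0,3) -> caps B=0 W=0
Move 8: W@(2,2) -> caps B=0 W=0
Move 9: B@(1,2) -> caps B=1 W=0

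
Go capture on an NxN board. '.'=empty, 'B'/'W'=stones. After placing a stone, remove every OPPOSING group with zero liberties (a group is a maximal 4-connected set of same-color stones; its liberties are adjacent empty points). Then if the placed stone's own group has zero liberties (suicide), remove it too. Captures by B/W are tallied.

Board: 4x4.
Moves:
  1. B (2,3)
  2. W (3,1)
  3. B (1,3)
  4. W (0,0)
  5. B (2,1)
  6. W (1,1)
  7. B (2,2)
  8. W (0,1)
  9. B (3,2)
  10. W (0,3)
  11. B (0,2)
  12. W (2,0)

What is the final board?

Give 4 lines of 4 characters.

Move 1: B@(2,3) -> caps B=0 W=0
Move 2: W@(3,1) -> caps B=0 W=0
Move 3: B@(1,3) -> caps B=0 W=0
Move 4: W@(0,0) -> caps B=0 W=0
Move 5: B@(2,1) -> caps B=0 W=0
Move 6: W@(1,1) -> caps B=0 W=0
Move 7: B@(2,2) -> caps B=0 W=0
Move 8: W@(0,1) -> caps B=0 W=0
Move 9: B@(3,2) -> caps B=0 W=0
Move 10: W@(0,3) -> caps B=0 W=0
Move 11: B@(0,2) -> caps B=1 W=0
Move 12: W@(2,0) -> caps B=1 W=0

Answer: WWB.
.W.B
WBBB
.WB.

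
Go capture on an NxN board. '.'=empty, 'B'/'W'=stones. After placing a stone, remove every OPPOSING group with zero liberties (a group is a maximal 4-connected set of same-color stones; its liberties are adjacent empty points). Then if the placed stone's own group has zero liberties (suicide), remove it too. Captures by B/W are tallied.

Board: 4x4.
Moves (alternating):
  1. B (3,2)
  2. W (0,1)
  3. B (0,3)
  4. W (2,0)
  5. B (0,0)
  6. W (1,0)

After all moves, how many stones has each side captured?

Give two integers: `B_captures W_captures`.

Answer: 0 1

Derivation:
Move 1: B@(3,2) -> caps B=0 W=0
Move 2: W@(0,1) -> caps B=0 W=0
Move 3: B@(0,3) -> caps B=0 W=0
Move 4: W@(2,0) -> caps B=0 W=0
Move 5: B@(0,0) -> caps B=0 W=0
Move 6: W@(1,0) -> caps B=0 W=1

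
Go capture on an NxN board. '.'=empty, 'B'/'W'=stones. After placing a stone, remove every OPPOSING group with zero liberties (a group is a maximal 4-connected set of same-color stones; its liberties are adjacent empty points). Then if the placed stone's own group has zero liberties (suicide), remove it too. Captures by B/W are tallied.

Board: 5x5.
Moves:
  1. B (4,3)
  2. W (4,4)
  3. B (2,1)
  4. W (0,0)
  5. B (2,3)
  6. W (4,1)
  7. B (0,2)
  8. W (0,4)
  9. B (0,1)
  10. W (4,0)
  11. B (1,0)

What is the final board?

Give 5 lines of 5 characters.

Answer: .BB.W
B....
.B.B.
.....
WW.BW

Derivation:
Move 1: B@(4,3) -> caps B=0 W=0
Move 2: W@(4,4) -> caps B=0 W=0
Move 3: B@(2,1) -> caps B=0 W=0
Move 4: W@(0,0) -> caps B=0 W=0
Move 5: B@(2,3) -> caps B=0 W=0
Move 6: W@(4,1) -> caps B=0 W=0
Move 7: B@(0,2) -> caps B=0 W=0
Move 8: W@(0,4) -> caps B=0 W=0
Move 9: B@(0,1) -> caps B=0 W=0
Move 10: W@(4,0) -> caps B=0 W=0
Move 11: B@(1,0) -> caps B=1 W=0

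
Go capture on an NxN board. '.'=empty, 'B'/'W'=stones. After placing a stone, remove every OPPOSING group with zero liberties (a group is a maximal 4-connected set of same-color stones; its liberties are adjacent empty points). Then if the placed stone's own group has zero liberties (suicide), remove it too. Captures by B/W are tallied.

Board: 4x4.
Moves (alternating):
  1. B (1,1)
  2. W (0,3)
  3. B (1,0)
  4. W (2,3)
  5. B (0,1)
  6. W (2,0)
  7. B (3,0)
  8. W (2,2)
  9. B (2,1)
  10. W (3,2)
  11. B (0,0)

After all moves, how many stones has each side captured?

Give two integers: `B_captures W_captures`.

Answer: 1 0

Derivation:
Move 1: B@(1,1) -> caps B=0 W=0
Move 2: W@(0,3) -> caps B=0 W=0
Move 3: B@(1,0) -> caps B=0 W=0
Move 4: W@(2,3) -> caps B=0 W=0
Move 5: B@(0,1) -> caps B=0 W=0
Move 6: W@(2,0) -> caps B=0 W=0
Move 7: B@(3,0) -> caps B=0 W=0
Move 8: W@(2,2) -> caps B=0 W=0
Move 9: B@(2,1) -> caps B=1 W=0
Move 10: W@(3,2) -> caps B=1 W=0
Move 11: B@(0,0) -> caps B=1 W=0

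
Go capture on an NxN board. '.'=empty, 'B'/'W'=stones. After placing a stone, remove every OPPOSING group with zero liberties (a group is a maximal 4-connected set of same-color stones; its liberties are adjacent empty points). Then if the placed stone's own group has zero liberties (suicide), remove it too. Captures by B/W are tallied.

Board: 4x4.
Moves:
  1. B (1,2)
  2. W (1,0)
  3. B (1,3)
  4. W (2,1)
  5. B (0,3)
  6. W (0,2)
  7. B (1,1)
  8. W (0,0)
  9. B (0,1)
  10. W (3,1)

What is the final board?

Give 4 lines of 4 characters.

Answer: WB.B
WBBB
.W..
.W..

Derivation:
Move 1: B@(1,2) -> caps B=0 W=0
Move 2: W@(1,0) -> caps B=0 W=0
Move 3: B@(1,3) -> caps B=0 W=0
Move 4: W@(2,1) -> caps B=0 W=0
Move 5: B@(0,3) -> caps B=0 W=0
Move 6: W@(0,2) -> caps B=0 W=0
Move 7: B@(1,1) -> caps B=0 W=0
Move 8: W@(0,0) -> caps B=0 W=0
Move 9: B@(0,1) -> caps B=1 W=0
Move 10: W@(3,1) -> caps B=1 W=0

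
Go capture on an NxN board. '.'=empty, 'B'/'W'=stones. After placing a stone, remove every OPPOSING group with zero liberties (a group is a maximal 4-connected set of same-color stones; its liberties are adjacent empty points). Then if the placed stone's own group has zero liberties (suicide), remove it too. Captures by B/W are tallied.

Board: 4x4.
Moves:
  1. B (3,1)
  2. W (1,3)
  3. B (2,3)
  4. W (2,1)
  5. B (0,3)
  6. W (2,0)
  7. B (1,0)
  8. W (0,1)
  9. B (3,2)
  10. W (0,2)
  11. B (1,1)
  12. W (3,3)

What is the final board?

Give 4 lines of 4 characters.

Move 1: B@(3,1) -> caps B=0 W=0
Move 2: W@(1,3) -> caps B=0 W=0
Move 3: B@(2,3) -> caps B=0 W=0
Move 4: W@(2,1) -> caps B=0 W=0
Move 5: B@(0,3) -> caps B=0 W=0
Move 6: W@(2,0) -> caps B=0 W=0
Move 7: B@(1,0) -> caps B=0 W=0
Move 8: W@(0,1) -> caps B=0 W=0
Move 9: B@(3,2) -> caps B=0 W=0
Move 10: W@(0,2) -> caps B=0 W=1
Move 11: B@(1,1) -> caps B=0 W=1
Move 12: W@(3,3) -> caps B=0 W=1

Answer: .WW.
BB.W
WW.B
.BB.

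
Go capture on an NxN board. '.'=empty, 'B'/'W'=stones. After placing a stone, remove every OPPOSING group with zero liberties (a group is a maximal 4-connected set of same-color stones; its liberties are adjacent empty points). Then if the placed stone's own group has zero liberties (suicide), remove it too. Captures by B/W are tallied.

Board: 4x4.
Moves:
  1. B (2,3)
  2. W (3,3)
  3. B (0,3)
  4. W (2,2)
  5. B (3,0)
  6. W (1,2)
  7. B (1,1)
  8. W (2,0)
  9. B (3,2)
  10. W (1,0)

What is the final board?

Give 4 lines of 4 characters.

Move 1: B@(2,3) -> caps B=0 W=0
Move 2: W@(3,3) -> caps B=0 W=0
Move 3: B@(0,3) -> caps B=0 W=0
Move 4: W@(2,2) -> caps B=0 W=0
Move 5: B@(3,0) -> caps B=0 W=0
Move 6: W@(1,2) -> caps B=0 W=0
Move 7: B@(1,1) -> caps B=0 W=0
Move 8: W@(2,0) -> caps B=0 W=0
Move 9: B@(3,2) -> caps B=1 W=0
Move 10: W@(1,0) -> caps B=1 W=0

Answer: ...B
WBW.
W.WB
B.B.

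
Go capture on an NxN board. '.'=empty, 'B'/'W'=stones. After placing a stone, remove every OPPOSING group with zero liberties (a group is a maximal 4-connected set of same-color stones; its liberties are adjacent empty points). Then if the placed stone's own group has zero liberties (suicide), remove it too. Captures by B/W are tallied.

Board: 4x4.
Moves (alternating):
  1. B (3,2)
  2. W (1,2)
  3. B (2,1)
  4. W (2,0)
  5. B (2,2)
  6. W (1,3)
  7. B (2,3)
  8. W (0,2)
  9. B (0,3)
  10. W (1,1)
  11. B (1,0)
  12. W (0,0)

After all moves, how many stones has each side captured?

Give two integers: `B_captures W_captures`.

Move 1: B@(3,2) -> caps B=0 W=0
Move 2: W@(1,2) -> caps B=0 W=0
Move 3: B@(2,1) -> caps B=0 W=0
Move 4: W@(2,0) -> caps B=0 W=0
Move 5: B@(2,2) -> caps B=0 W=0
Move 6: W@(1,3) -> caps B=0 W=0
Move 7: B@(2,3) -> caps B=0 W=0
Move 8: W@(0,2) -> caps B=0 W=0
Move 9: B@(0,3) -> caps B=0 W=0
Move 10: W@(1,1) -> caps B=0 W=0
Move 11: B@(1,0) -> caps B=0 W=0
Move 12: W@(0,0) -> caps B=0 W=1

Answer: 0 1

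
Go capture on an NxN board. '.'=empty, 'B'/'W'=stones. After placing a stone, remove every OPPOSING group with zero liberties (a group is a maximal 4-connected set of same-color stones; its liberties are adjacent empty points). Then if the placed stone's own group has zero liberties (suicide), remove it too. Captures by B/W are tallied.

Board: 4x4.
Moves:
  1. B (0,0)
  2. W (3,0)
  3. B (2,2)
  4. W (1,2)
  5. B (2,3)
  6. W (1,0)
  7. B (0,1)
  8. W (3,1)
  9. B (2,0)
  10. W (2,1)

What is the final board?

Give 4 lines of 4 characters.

Answer: BB..
W.W.
.WBB
WW..

Derivation:
Move 1: B@(0,0) -> caps B=0 W=0
Move 2: W@(3,0) -> caps B=0 W=0
Move 3: B@(2,2) -> caps B=0 W=0
Move 4: W@(1,2) -> caps B=0 W=0
Move 5: B@(2,3) -> caps B=0 W=0
Move 6: W@(1,0) -> caps B=0 W=0
Move 7: B@(0,1) -> caps B=0 W=0
Move 8: W@(3,1) -> caps B=0 W=0
Move 9: B@(2,0) -> caps B=0 W=0
Move 10: W@(2,1) -> caps B=0 W=1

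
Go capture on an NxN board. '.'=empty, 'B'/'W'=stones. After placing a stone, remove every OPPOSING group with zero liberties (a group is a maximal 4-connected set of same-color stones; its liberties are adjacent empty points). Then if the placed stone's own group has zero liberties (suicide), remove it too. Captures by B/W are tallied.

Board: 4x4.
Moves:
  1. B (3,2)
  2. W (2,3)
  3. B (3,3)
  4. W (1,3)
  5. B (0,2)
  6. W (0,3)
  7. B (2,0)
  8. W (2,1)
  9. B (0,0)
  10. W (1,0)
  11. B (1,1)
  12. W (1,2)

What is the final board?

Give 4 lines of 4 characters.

Move 1: B@(3,2) -> caps B=0 W=0
Move 2: W@(2,3) -> caps B=0 W=0
Move 3: B@(3,3) -> caps B=0 W=0
Move 4: W@(1,3) -> caps B=0 W=0
Move 5: B@(0,2) -> caps B=0 W=0
Move 6: W@(0,3) -> caps B=0 W=0
Move 7: B@(2,0) -> caps B=0 W=0
Move 8: W@(2,1) -> caps B=0 W=0
Move 9: B@(0,0) -> caps B=0 W=0
Move 10: W@(1,0) -> caps B=0 W=0
Move 11: B@(1,1) -> caps B=1 W=0
Move 12: W@(1,2) -> caps B=1 W=0

Answer: B.BW
.BWW
BW.W
..BB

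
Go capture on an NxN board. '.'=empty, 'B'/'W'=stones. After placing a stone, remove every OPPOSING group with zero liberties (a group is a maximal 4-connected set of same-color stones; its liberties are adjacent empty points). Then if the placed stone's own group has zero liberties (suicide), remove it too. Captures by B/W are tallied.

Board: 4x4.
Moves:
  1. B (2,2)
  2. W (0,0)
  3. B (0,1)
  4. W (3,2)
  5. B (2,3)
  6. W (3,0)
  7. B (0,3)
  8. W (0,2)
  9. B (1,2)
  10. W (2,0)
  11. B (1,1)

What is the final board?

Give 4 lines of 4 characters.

Move 1: B@(2,2) -> caps B=0 W=0
Move 2: W@(0,0) -> caps B=0 W=0
Move 3: B@(0,1) -> caps B=0 W=0
Move 4: W@(3,2) -> caps B=0 W=0
Move 5: B@(2,3) -> caps B=0 W=0
Move 6: W@(3,0) -> caps B=0 W=0
Move 7: B@(0,3) -> caps B=0 W=0
Move 8: W@(0,2) -> caps B=0 W=0
Move 9: B@(1,2) -> caps B=1 W=0
Move 10: W@(2,0) -> caps B=1 W=0
Move 11: B@(1,1) -> caps B=1 W=0

Answer: WB.B
.BB.
W.BB
W.W.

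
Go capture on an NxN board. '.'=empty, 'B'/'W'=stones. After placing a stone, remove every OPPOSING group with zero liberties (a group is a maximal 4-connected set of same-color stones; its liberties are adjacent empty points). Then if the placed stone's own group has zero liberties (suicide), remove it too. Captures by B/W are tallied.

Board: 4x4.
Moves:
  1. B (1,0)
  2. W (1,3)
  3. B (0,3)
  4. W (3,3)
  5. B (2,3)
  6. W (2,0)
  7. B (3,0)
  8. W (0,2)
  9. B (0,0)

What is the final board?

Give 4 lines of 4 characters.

Move 1: B@(1,0) -> caps B=0 W=0
Move 2: W@(1,3) -> caps B=0 W=0
Move 3: B@(0,3) -> caps B=0 W=0
Move 4: W@(3,3) -> caps B=0 W=0
Move 5: B@(2,3) -> caps B=0 W=0
Move 6: W@(2,0) -> caps B=0 W=0
Move 7: B@(3,0) -> caps B=0 W=0
Move 8: W@(0,2) -> caps B=0 W=1
Move 9: B@(0,0) -> caps B=0 W=1

Answer: B.W.
B..W
W..B
B..W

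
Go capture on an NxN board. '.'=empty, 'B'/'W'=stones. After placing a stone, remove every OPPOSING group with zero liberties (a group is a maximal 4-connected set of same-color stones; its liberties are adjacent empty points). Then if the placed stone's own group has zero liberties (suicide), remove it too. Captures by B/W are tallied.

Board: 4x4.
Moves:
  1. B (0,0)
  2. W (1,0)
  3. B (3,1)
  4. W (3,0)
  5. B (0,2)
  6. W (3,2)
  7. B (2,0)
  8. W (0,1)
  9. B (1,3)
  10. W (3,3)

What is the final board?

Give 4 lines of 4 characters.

Move 1: B@(0,0) -> caps B=0 W=0
Move 2: W@(1,0) -> caps B=0 W=0
Move 3: B@(3,1) -> caps B=0 W=0
Move 4: W@(3,0) -> caps B=0 W=0
Move 5: B@(0,2) -> caps B=0 W=0
Move 6: W@(3,2) -> caps B=0 W=0
Move 7: B@(2,0) -> caps B=1 W=0
Move 8: W@(0,1) -> caps B=1 W=1
Move 9: B@(1,3) -> caps B=1 W=1
Move 10: W@(3,3) -> caps B=1 W=1

Answer: .WB.
W..B
B...
.BWW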